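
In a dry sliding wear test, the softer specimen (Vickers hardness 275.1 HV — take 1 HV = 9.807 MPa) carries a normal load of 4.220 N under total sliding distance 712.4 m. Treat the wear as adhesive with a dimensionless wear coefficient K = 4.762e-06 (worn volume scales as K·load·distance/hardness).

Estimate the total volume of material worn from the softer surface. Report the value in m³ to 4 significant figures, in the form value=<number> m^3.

value=5.306e-12 m^3

Intermediate values are displayed rounded, and all arithmetic carries full float precision. Rounded just once: 4 significant digits.
Hardness H = 275.1 HV × 9.807 MPa/HV = 2698 MPa = 2.698e+09 Pa.
Collected in SI base units: W = 4.220 N, H = 2.698e+09 Pa, K = 4.762e-06.
Apply Archard: V = K·W·L/H = 4.762e-06 · 4.220 · 712.4 / 2.698e+09 = 5.306e-12 m³.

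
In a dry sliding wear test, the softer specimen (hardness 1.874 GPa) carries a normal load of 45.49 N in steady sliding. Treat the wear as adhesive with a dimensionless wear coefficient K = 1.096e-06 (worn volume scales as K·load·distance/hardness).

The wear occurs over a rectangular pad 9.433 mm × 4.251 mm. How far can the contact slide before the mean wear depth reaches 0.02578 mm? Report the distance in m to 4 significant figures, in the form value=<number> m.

Shown intermediates are rounded, and all working math holds full precision, and a lone final rounding to four significant figures.
Hardness H = 1.874 GPa = 1.874e+09 Pa.
Pad sides 9.433 mm × 4.251 mm = 0.009433 m × 0.004251 m. Contact area A = 0.009433 m × 0.004251 m = 4.010e-05 m².
Depth limit h_lim = 0.02578 mm = 2.578e-05 m.
Working in SI base units: W = 45.49 N, H = 1.874e+09 Pa, K = 1.096e-06.
Wearable volume V_lim = h_lim·A = 2.578e-05 · 4.010e-05 = 1.034e-09 m³.
Life L = V_lim·H/(K·W) = 1.034e-09 · 1.874e+09 / (1.096e-06 · 45.49) = 3.886e+04 m.

value=3.886e+04 m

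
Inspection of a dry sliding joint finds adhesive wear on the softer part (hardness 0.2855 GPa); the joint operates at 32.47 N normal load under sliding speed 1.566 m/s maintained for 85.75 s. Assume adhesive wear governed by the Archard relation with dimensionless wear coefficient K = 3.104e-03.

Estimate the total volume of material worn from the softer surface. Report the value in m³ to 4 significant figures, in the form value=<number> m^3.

value=4.740e-08 m^3

Intermediate values appear rounded. The computation holds full precision; one final rounding, at four significant digits.
Path length L = v·t = 1.566 m/s × 85.75 s = 134.3 m.
Hardness H = 0.2855 GPa = 2.855e+08 Pa.
SI base units throughout: W = 32.47 N, H = 2.855e+08 Pa, K = 3.104e-03.
Volume removed: V = K·W·L/H = 3.104e-03 · 32.47 · 134.3 / 2.855e+08 = 4.740e-08 m³.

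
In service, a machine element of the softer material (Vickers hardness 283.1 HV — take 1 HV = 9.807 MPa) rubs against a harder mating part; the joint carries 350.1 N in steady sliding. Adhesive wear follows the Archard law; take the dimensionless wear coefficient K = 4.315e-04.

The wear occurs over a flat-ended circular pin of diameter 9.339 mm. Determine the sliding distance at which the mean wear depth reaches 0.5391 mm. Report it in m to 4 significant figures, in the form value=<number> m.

value=678.7 m

Shown intermediates are rounded; all working math holds full precision — rounded just once, at 4 significant figures.
Convert: Hardness H = 283.1 HV × 9.807 MPa/HV = 2776 MPa = 2.776e+09 Pa.
Convert: Pin diameter d = 9.339 mm = 0.009339 m. Contact area A = π·d²/4 = π·(0.009339 m)²/4 = 6.850e-05 m².
Convert: Depth limit h_lim = 0.5391 mm = 5.391e-04 m.
In SI base units: W = 350.1 N, H = 2.776e+09 Pa, K = 4.315e-04.
At the depth limit, V_lim = h_lim·A = 5.391e-04 · 6.850e-05 = 3.693e-08 m³.
Life L = V_lim·H/(K·W) = 3.693e-08 · 2.776e+09 / (4.315e-04 · 350.1) = 678.7 m.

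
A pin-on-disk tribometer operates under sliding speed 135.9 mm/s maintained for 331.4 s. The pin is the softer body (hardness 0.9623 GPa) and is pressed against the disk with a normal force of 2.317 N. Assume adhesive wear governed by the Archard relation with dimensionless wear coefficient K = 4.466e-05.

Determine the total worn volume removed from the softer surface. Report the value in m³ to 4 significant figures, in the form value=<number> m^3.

Intermediates are shown rounded. All working math maintains exact precision; one last rounding, at four significant figures.
Convert: Sliding speed v = 135.9 mm/s = 0.1359 m/s. Distance covered L = v·t = 0.1359 m/s × 331.4 s = 45.04 m.
Convert: Hardness H = 0.9623 GPa = 9.623e+08 Pa.
Collected in SI base units: W = 2.317 N, H = 9.623e+08 Pa, K = 4.466e-05.
Archard relation: V = K·W·L/H = 4.466e-05 · 2.317 · 45.04 / 9.623e+08 = 4.843e-12 m³.

value=4.843e-12 m^3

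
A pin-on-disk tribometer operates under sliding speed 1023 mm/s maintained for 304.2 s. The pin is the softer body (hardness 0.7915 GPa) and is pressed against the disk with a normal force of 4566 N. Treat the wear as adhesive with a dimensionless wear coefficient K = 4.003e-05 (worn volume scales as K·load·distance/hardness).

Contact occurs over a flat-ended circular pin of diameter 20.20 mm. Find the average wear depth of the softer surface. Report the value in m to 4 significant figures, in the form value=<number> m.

value=2.242e-04 m

Displayed values are rounded; every step carries full precision; rounded once at the end, at four significant figures.
Convert: Sliding speed v = 1023 mm/s = 1.023 m/s. Distance covered L = v·t = 1.023 m/s × 304.2 s = 311.2 m.
Convert: Hardness H = 0.7915 GPa = 7.915e+08 Pa.
Convert: Pin diameter d = 20.20 mm = 0.02020 m. Contact area A = π·d²/4 = π·(0.02020 m)²/4 = 3.205e-04 m².
SI base units throughout: W = 4566 N, H = 7.915e+08 Pa, K = 4.003e-05.
The Archard volume V = K·W·L/H = 4.003e-05 · 4566 · 311.2 / 7.915e+08 = 7.186e-08 m³.
Depth of wear h = V/A = 7.186e-08 / 3.205e-04 = 2.242e-04 m.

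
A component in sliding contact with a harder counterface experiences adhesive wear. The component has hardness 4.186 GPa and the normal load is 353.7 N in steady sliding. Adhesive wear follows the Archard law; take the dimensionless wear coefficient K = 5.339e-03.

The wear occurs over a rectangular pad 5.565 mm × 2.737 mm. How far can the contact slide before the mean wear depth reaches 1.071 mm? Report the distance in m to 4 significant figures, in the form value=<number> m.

Intermediates are shown rounded — the algebra carries full precision — one final rounding to four significant figures.
Hardness H = 4.186 GPa = 4.186e+09 Pa.
Pad sides 5.565 mm × 2.737 mm = 0.005565 m × 0.002737 m. Contact area A = 0.005565 m × 0.002737 m = 1.523e-05 m².
Depth limit h_lim = 1.071 mm = 0.001071 m.
In SI base units, W = 353.7 N, H = 4.186e+09 Pa, K = 5.339e-03.
Volume at the limit: V_lim = h_lim·A = 0.001071 · 1.523e-05 = 1.631e-08 m³.
Life L = V_lim·H/(K·W) = 1.631e-08 · 4.186e+09 / (5.339e-03 · 353.7) = 36.16 m.

value=36.16 m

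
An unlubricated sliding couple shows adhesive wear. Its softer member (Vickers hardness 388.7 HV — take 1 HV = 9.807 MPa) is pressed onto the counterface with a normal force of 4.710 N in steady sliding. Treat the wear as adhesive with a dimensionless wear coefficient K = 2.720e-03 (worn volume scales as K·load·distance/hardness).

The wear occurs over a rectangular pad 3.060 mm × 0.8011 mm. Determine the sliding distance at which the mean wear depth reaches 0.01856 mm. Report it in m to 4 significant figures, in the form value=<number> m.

value=13.54 m

Intermediate values are shown rounded, and all arithmetic carries exact precision, and one last rounding: 4 significant figures.
Convert: Hardness H = 388.7 HV × 9.807 MPa/HV = 3812 MPa = 3.812e+09 Pa.
Convert: Pad sides 3.060 mm × 0.8011 mm = 3.060e-03 m × 8.011e-04 m. Contact area A = 3.060e-03 m × 8.011e-04 m = 2.451e-06 m².
Convert: Depth limit h_lim = 0.01856 mm = 1.856e-05 m.
Restated in SI base units: W = 4.710 N, H = 3.812e+09 Pa, K = 2.720e-03.
At the depth limit, V_lim = h_lim·A = 1.856e-05 · 2.451e-06 = 4.550e-11 m³.
Inverting, life L = V_lim·H/(K·W) = 4.550e-11 · 3.812e+09 / (2.720e-03 · 4.710) = 13.54 m.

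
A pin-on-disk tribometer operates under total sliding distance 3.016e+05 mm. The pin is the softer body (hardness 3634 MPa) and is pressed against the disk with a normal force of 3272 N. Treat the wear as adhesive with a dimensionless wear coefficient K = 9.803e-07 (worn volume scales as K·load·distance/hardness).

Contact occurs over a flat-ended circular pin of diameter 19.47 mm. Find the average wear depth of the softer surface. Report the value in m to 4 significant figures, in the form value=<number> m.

The algebra holds full float precision. Intermediates appear rounded. Rounded just once: four significant digits.
Path length L = 3.016e+05 mm = 301.6 m.
Hardness H = 3634 MPa = 3.634e+09 Pa.
Pin diameter d = 19.47 mm = 0.01947 m. Contact area A = π·d²/4 = π·(0.01947 m)²/4 = 2.977e-04 m².
SI base units throughout: W = 3272 N, H = 3.634e+09 Pa, K = 9.803e-07.
Wear volume V = K·W·L/H = 9.803e-07 · 3272 · 301.6 / 3.634e+09 = 2.662e-10 m³.
Wear depth h = V/A = 2.662e-10 / 2.977e-04 = 8.941e-07 m.

value=8.941e-07 m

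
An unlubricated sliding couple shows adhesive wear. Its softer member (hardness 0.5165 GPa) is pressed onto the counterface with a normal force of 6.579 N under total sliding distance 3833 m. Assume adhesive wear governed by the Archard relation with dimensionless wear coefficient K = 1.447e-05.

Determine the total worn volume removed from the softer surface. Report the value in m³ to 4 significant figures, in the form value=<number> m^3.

value=7.065e-10 m^3

All arithmetic runs at exact precision, and intermediates are displayed rounded — rounded once at the end, at four significant figures.
Convert: Hardness H = 0.5165 GPa = 5.165e+08 Pa.
Expressed in SI base units: W = 6.579 N, H = 5.165e+08 Pa, K = 1.447e-05.
The Archard volume V = K·W·L/H = 1.447e-05 · 6.579 · 3833 / 5.165e+08 = 7.065e-10 m³.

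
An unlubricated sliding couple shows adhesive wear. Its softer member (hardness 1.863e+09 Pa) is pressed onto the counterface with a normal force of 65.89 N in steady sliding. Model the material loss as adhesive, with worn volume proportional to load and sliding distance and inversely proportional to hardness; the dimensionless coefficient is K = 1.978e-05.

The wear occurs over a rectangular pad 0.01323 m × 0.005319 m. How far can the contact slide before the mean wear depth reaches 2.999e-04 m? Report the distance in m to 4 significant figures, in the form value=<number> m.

All arithmetic holds full precision. Intermediate values appear rounded. Rounded just once to four significant figures.
Convert: Contact area A = 0.01323 m × 0.005319 m = 7.037e-05 m².
In SI base units, W = 65.89 N, H = 1.863e+09 Pa, K = 1.978e-05.
Limit volume V_lim = h_lim·A = 2.999e-04 · 7.037e-05 = 2.110e-08 m³.
Thus life L = V_lim·H/(K·W) = 2.110e-08 · 1.863e+09 / (1.978e-05 · 65.89) = 3.017e+04 m.

value=3.017e+04 m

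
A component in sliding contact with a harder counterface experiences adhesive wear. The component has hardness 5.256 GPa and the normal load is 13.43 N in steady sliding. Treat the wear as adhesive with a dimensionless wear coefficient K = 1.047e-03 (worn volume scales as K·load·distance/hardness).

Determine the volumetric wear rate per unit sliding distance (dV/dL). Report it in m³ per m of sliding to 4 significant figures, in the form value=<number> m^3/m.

value=2.675e-12 m^3/m

Shown intermediates are rounded — the algebra maintains exact precision, and one last rounding to four significant digits.
Convert: Hardness H = 5.256 GPa = 5.256e+09 Pa.
Restated in SI base units: W = 13.43 N, H = 5.256e+09 Pa, K = 1.047e-03.
Volumetric rate dV/dL = K·W/H (independent of L): 1.047e-03 · 13.43 / 5.256e+09 = 2.675e-12 m³/m.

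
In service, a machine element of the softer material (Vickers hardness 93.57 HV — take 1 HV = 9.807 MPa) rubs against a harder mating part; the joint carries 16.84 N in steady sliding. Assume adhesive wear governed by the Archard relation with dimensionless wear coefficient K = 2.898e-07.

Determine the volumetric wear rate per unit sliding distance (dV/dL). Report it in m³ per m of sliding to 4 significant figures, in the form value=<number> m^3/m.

The intermediates are printed rounded — the computation maintains exact precision, and rounded just once to four significant digits.
Convert: Hardness H = 93.57 HV × 9.807 MPa/HV = 917.6 MPa = 9.176e+08 Pa.
SI base units throughout: W = 16.84 N, H = 9.176e+08 Pa, K = 2.898e-07.
Rate of wear dV/dL = K·W/H, so: 2.898e-07 · 16.84 / 9.176e+08 = 5.318e-15 m³/m.

value=5.318e-15 m^3/m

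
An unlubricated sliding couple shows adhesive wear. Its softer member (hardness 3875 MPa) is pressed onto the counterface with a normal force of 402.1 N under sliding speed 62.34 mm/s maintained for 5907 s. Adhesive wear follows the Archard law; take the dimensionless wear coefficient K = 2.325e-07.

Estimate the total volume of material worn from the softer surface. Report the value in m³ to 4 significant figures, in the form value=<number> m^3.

Every step maintains full float precision — shown intermediates are rounded, and a single final rounding to four significant figures.
Convert: Sliding speed v = 62.34 mm/s = 0.06234 m/s. Total distance L = v·t = 0.06234 m/s × 5907 s = 368.2 m.
Convert: Hardness H = 3875 MPa = 3.875e+09 Pa.
As SI base values: W = 402.1 N, H = 3.875e+09 Pa, K = 2.325e-07.
Archard volume V = K·W·L/H = 2.325e-07 · 402.1 · 368.2 / 3.875e+09 = 8.884e-12 m³.

value=8.884e-12 m^3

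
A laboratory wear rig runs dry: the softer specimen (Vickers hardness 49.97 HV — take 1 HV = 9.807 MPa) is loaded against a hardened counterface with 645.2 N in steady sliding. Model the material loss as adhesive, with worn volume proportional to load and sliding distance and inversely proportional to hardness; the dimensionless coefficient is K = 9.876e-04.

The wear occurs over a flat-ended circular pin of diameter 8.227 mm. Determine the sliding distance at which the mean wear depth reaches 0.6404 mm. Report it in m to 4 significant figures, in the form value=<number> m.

Each operation maintains exact precision — intermediate values are shown rounded, and one final rounding to four significant figures.
Convert: Hardness H = 49.97 HV × 9.807 MPa/HV = 490.1 MPa = 4.901e+08 Pa.
Convert: Pin diameter d = 8.227 mm = 0.008227 m. Contact area A = π·d²/4 = π·(0.008227 m)²/4 = 5.316e-05 m².
Convert: Depth limit h_lim = 0.6404 mm = 6.404e-04 m.
Working in SI base units: W = 645.2 N, H = 4.901e+08 Pa, K = 9.876e-04.
Wearable volume V_lim = h_lim·A = 6.404e-04 · 5.316e-05 = 3.404e-08 m³.
Thus life L = V_lim·H/(K·W) = 3.404e-08 · 4.901e+08 / (9.876e-04 · 645.2) = 26.18 m.

value=26.18 m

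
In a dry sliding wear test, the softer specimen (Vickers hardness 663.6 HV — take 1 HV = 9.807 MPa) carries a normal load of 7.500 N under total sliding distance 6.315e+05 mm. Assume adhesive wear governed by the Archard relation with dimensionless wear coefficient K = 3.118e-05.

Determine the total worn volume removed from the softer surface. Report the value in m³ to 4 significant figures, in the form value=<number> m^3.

value=2.269e-11 m^3

Each operation keeps exact precision; the intermediates appear rounded — rounded once at the end to 4 significant digits.
Convert: Distance L = 6.315e+05 mm = 631.5 m.
Convert: Hardness H = 663.6 HV × 9.807 MPa/HV = 6508 MPa = 6.508e+09 Pa.
Collected in SI base units: W = 7.500 N, H = 6.508e+09 Pa, K = 3.118e-05.
Volume removed: V = K·W·L/H = 3.118e-05 · 7.500 · 631.5 / 6.508e+09 = 2.269e-11 m³.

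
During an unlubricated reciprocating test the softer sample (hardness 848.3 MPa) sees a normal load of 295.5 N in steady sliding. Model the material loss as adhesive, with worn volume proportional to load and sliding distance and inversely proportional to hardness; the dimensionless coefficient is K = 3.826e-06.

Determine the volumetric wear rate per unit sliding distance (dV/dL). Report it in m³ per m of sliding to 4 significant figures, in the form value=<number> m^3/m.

value=1.333e-12 m^3/m

Intermediate values are displayed rounded; all working math keeps full precision. Rounded once at the end, at 4 significant digits.
Convert: Hardness H = 848.3 MPa = 8.483e+08 Pa.
Restated in SI base units: W = 295.5 N, H = 8.483e+08 Pa, K = 3.826e-06.
The wear rate dV/dL = K·W/H, so: 3.826e-06 · 295.5 / 8.483e+08 = 1.333e-12 m³/m.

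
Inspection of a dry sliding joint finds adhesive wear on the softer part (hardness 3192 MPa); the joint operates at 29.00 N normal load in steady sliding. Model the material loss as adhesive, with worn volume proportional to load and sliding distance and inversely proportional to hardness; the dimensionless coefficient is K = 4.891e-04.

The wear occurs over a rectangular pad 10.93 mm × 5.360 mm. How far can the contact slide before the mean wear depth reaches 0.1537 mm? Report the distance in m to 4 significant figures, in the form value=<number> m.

value=2026 m

Intermediates are printed rounded — all working math holds full precision — a single final rounding to 4 significant figures.
Convert: Hardness H = 3192 MPa = 3.192e+09 Pa.
Convert: Pad sides 10.93 mm × 5.360 mm = 0.01093 m × 0.005360 m. Contact area A = 0.01093 m × 0.005360 m = 5.858e-05 m².
Convert: Depth limit h_lim = 0.1537 mm = 1.537e-04 m.
Restated in SI base units: W = 29.00 N, H = 3.192e+09 Pa, K = 4.891e-04.
Limit volume V_lim = h_lim·A = 1.537e-04 · 5.858e-05 = 9.004e-09 m³.
Thus life L = V_lim·H/(K·W) = 9.004e-09 · 3.192e+09 / (4.891e-04 · 29.00) = 2026 m.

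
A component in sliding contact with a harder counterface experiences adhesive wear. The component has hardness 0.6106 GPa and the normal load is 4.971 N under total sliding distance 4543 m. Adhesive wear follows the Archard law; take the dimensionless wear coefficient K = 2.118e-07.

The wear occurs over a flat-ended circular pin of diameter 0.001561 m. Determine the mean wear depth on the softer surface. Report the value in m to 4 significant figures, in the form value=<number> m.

value=4.093e-06 m

The computation maintains full float precision, and intermediates are displayed rounded; one last rounding, at 4 significant digits.
Convert: Hardness H = 0.6106 GPa = 6.106e+08 Pa.
Convert: Contact area A = π·d²/4 = π·(0.001561 m)²/4 = 1.914e-06 m².
Expressed in SI base units: W = 4.971 N, H = 6.106e+08 Pa, K = 2.118e-07.
By Archard's law, V = K·W·L/H = 2.118e-07 · 4.971 · 4543 / 6.106e+08 = 7.833e-12 m³.
Depth h = V/A = 7.833e-12 / 1.914e-06 = 4.093e-06 m.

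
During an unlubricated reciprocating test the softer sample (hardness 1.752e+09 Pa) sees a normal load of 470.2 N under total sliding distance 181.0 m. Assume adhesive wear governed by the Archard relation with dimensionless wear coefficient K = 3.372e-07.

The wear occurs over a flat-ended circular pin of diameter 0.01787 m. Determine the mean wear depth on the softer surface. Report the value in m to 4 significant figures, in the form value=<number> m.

The algebra keeps full precision, and intermediate values are printed rounded; one last rounding: 4 significant figures.
Convert: Contact area A = π·d²/4 = π·(0.01787 m)²/4 = 2.508e-04 m².
In SI base units, W = 470.2 N, H = 1.752e+09 Pa, K = 3.372e-07.
Wear volume V = K·W·L/H = 3.372e-07 · 470.2 · 181.0 / 1.752e+09 = 1.638e-11 m³.
Wear depth h = V/A = 1.638e-11 / 2.508e-04 = 6.531e-08 m.

value=6.531e-08 m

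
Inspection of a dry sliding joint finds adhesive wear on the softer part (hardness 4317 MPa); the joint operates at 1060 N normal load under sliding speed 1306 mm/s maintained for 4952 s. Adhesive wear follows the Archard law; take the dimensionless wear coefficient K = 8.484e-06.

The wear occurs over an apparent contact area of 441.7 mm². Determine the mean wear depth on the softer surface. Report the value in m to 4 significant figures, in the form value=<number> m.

value=3.050e-05 m

All arithmetic maintains full float precision. Intermediate values are displayed rounded — one last rounding, at four significant figures.
Convert: Sliding speed v = 1306 mm/s = 1.306 m/s. Sliding distance L = v·t = 1.306 m/s × 4952 s = 6467 m.
Convert: Hardness H = 4317 MPa = 4.317e+09 Pa.
Convert: Contact area A = 441.7 mm² = 4.417e-04 m².
Working in SI base units: W = 1060 N, H = 4.317e+09 Pa, K = 8.484e-06.
Worn volume V = K·W·L/H = 8.484e-06 · 1060 · 6467 / 4.317e+09 = 1.347e-08 m³.
Depth of wear h = V/A = 1.347e-08 / 4.417e-04 = 3.050e-05 m.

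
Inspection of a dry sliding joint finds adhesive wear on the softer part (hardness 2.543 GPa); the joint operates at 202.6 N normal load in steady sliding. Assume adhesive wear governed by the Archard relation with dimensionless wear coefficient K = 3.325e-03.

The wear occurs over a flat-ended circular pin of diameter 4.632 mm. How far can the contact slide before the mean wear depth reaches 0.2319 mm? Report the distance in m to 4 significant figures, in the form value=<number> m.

value=14.75 m

Intermediates are printed rounded; every step runs at full float precision. Rounded just once, at 4 significant figures.
Convert: Hardness H = 2.543 GPa = 2.543e+09 Pa.
Convert: Pin diameter d = 4.632 mm = 0.004632 m. Contact area A = π·d²/4 = π·(0.004632 m)²/4 = 1.685e-05 m².
Convert: Depth limit h_lim = 0.2319 mm = 2.319e-04 m.
Working in SI base units: W = 202.6 N, H = 2.543e+09 Pa, K = 3.325e-03.
Wearable volume V_lim = h_lim·A = 2.319e-04 · 1.685e-05 = 3.908e-09 m³.
So the life L = V_lim·H/(K·W) = 3.908e-09 · 2.543e+09 / (3.325e-03 · 202.6) = 14.75 m.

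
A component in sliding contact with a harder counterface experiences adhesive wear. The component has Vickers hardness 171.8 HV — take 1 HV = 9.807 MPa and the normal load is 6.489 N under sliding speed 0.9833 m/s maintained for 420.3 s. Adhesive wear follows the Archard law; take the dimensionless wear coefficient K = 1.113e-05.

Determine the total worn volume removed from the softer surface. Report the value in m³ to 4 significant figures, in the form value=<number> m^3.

value=1.772e-11 m^3

The computation maintains full float precision — shown intermediates are rounded — one final rounding: 4 significant figures.
Distance covered L = v·t = 0.9833 m/s × 420.3 s = 413.3 m.
Hardness H = 171.8 HV × 9.807 MPa/HV = 1685 MPa = 1.685e+09 Pa.
As SI base values: W = 6.489 N, H = 1.685e+09 Pa, K = 1.113e-05.
By Archard's law, V = K·W·L/H = 1.113e-05 · 6.489 · 413.3 / 1.685e+09 = 1.772e-11 m³.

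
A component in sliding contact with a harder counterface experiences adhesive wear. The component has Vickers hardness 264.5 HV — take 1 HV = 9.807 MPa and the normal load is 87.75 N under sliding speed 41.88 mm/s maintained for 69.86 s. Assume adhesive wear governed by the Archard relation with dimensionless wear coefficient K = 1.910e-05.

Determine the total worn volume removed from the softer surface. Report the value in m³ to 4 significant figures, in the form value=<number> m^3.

Displayed values are rounded. Each operation runs at full float precision. Rounded once at the end: four significant figures.
Convert: Sliding speed v = 41.88 mm/s = 0.04188 m/s. Distance L = v·t = 0.04188 m/s × 69.86 s = 2.926 m.
Convert: Hardness H = 264.5 HV × 9.807 MPa/HV = 2594 MPa = 2.594e+09 Pa.
Restated in SI base units: W = 87.75 N, H = 2.594e+09 Pa, K = 1.910e-05.
Volume removed: V = K·W·L/H = 1.910e-05 · 87.75 · 2.926 / 2.594e+09 = 1.890e-12 m³.

value=1.890e-12 m^3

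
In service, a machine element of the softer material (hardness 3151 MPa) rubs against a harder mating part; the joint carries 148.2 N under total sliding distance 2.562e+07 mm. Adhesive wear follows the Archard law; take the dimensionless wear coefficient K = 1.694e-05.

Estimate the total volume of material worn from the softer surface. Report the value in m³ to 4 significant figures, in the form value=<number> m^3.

Intermediates are displayed rounded, and all working math runs at full float precision — rounded just once to four significant figures.
Path length L = 2.562e+07 mm = 2.562e+04 m.
Hardness H = 3151 MPa = 3.151e+09 Pa.
Collected in SI base units: W = 148.2 N, H = 3.151e+09 Pa, K = 1.694e-05.
Volume removed: V = K·W·L/H = 1.694e-05 · 148.2 · 2.562e+04 / 3.151e+09 = 2.041e-08 m³.

value=2.041e-08 m^3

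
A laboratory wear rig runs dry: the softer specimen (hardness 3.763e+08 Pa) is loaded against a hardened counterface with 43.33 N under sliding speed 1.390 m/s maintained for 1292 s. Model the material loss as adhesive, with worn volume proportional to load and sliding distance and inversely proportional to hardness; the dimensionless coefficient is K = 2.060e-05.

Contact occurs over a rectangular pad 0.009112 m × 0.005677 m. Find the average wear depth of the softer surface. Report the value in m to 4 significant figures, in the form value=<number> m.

Intermediate values appear rounded. Every step keeps full precision. Rounded once at the end to 4 significant figures.
Convert: Distance covered L = v·t = 1.390 m/s × 1292 s = 1796 m.
Convert: Contact area A = 0.009112 m × 0.005677 m = 5.173e-05 m².
Collected in SI base units: W = 43.33 N, H = 3.763e+08 Pa, K = 2.060e-05.
Volume removed: V = K·W·L/H = 2.060e-05 · 43.33 · 1796 / 3.763e+08 = 4.260e-09 m³.
Mean wear depth h = V/A = 4.260e-09 / 5.173e-05 = 8.235e-05 m.

value=8.235e-05 m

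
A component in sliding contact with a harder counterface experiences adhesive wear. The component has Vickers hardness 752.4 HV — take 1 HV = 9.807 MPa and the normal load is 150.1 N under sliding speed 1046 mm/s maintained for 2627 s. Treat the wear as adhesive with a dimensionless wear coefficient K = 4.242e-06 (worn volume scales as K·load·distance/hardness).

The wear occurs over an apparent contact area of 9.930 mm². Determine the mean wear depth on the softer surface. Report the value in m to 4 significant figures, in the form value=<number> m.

value=2.388e-05 m

Displayed values are rounded — each operation maintains exact precision. Rounded once at the end, at four significant figures.
Convert: Sliding speed v = 1046 mm/s = 1.046 m/s. The distance L = v·t = 1.046 m/s × 2627 s = 2748 m.
Convert: Hardness H = 752.4 HV × 9.807 MPa/HV = 7379 MPa = 7.379e+09 Pa.
Convert: Contact area A = 9.930 mm² = 9.930e-06 m².
Expressed in SI base units: W = 150.1 N, H = 7.379e+09 Pa, K = 4.242e-06.
The Archard volume V = K·W·L/H = 4.242e-06 · 150.1 · 2748 / 7.379e+09 = 2.371e-10 m³.
Depth of wear h = V/A = 2.371e-10 / 9.930e-06 = 2.388e-05 m.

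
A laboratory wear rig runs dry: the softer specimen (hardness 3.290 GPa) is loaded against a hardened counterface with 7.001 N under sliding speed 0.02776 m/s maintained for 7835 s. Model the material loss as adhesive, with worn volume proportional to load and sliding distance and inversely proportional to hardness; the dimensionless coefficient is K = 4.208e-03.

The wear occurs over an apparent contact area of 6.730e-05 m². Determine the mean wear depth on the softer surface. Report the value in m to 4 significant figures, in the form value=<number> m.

value=2.894e-05 m

The algebra runs at exact precision. Printed values are rounded; rounded just once: 4 significant digits.
Distance covered L = v·t = 0.02776 m/s × 7835 s = 217.5 m.
Hardness H = 3.290 GPa = 3.290e+09 Pa.
Collected in SI base units: W = 7.001 N, H = 3.290e+09 Pa, K = 4.208e-03.
Worn volume V = K·W·L/H = 4.208e-03 · 7.001 · 217.5 / 3.290e+09 = 1.948e-09 m³.
Wear depth h = V/A = 1.948e-09 / 6.730e-05 = 2.894e-05 m.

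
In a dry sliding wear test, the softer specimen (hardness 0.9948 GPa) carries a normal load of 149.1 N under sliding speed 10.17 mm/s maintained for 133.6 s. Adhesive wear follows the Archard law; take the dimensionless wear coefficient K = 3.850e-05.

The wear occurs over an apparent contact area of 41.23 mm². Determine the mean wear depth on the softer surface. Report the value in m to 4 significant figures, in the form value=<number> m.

Intermediates appear rounded; each operation holds full float precision; one last rounding to four significant figures.
Sliding speed v = 10.17 mm/s = 0.01017 m/s. Sliding distance L = v·t = 0.01017 m/s × 133.6 s = 1.359 m.
Hardness H = 0.9948 GPa = 9.948e+08 Pa.
Contact area A = 41.23 mm² = 4.123e-05 m².
Expressed in SI base units: W = 149.1 N, H = 9.948e+08 Pa, K = 3.850e-05.
By Archard's law, V = K·W·L/H = 3.850e-05 · 149.1 · 1.359 / 9.948e+08 = 7.840e-12 m³.
Wear depth h = V/A = 7.840e-12 / 4.123e-05 = 1.902e-07 m.

value=1.902e-07 m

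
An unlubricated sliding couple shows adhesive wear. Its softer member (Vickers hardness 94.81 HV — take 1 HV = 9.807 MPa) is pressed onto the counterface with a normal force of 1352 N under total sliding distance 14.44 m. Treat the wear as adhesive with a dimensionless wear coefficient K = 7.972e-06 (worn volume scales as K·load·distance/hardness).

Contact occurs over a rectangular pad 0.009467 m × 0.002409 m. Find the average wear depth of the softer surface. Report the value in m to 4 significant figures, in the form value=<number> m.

value=7.340e-06 m

Every step runs at full float precision, and the intermediates are printed rounded. Rounded once at the end: four significant figures.
Convert: Hardness H = 94.81 HV × 9.807 MPa/HV = 929.8 MPa = 9.298e+08 Pa.
Convert: Contact area A = 0.009467 m × 0.002409 m = 2.281e-05 m².
Expressed in SI base units: W = 1352 N, H = 9.298e+08 Pa, K = 7.972e-06.
Wear volume V = K·W·L/H = 7.972e-06 · 1352 · 14.44 / 9.298e+08 = 1.674e-10 m³.
Average depth h = V/A = 1.674e-10 / 2.281e-05 = 7.340e-06 m.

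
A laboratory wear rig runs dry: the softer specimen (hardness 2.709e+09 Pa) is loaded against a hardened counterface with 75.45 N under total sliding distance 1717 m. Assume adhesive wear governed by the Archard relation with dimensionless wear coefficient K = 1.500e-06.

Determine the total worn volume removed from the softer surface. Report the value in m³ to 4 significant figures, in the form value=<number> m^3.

The computation carries exact precision; intermediates are printed rounded. Rounded once at the end, at four significant figures.
Restated in SI base units: W = 75.45 N, H = 2.709e+09 Pa, K = 1.500e-06.
Wear volume V = K·W·L/H = 1.500e-06 · 75.45 · 1717 / 2.709e+09 = 7.173e-11 m³.

value=7.173e-11 m^3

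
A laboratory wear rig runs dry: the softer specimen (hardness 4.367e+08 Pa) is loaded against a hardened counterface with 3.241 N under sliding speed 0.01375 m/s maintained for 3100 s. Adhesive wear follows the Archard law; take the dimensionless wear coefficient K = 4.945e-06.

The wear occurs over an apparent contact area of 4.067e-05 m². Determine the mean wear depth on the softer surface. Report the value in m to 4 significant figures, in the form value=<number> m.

The intermediates are shown rounded. Every step maintains full precision. Rounded once at the end, at four significant figures.
Convert: Path length L = v·t = 0.01375 m/s × 3100 s = 42.62 m.
In SI base units, W = 3.241 N, H = 4.367e+08 Pa, K = 4.945e-06.
The Archard volume V = K·W·L/H = 4.945e-06 · 3.241 · 42.62 / 4.367e+08 = 1.564e-12 m³.
Mean depth h = V/A = 1.564e-12 / 4.067e-05 = 3.846e-08 m.

value=3.846e-08 m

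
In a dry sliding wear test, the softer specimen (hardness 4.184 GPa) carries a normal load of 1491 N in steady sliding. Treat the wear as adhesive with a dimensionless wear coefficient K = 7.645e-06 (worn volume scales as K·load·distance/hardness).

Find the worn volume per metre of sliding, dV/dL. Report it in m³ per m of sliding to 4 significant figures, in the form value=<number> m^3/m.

The intermediates are printed rounded; all working math runs at full float precision; a single final rounding, at four significant figures.
Hardness H = 4.184 GPa = 4.184e+09 Pa.
In SI base units, W = 1491 N, H = 4.184e+09 Pa, K = 7.645e-06.
Wear rate dV/dL = K·W/H (independent of L): 7.645e-06 · 1491 / 4.184e+09 = 2.724e-12 m³/m.

value=2.724e-12 m^3/m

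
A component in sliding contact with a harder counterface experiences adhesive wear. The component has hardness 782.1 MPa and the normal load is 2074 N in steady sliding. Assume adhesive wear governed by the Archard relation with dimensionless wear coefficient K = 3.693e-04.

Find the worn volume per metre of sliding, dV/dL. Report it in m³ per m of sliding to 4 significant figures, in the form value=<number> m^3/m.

value=9.793e-10 m^3/m

Intermediate values appear rounded; all arithmetic keeps full precision, and one last rounding, at 4 significant figures.
Hardness H = 782.1 MPa = 7.821e+08 Pa.
Restated in SI base units: W = 2074 N, H = 7.821e+08 Pa, K = 3.693e-04.
Volumetric rate dV/dL = K·W/H (independent of L): 3.693e-04 · 2074 / 7.821e+08 = 9.793e-10 m³/m.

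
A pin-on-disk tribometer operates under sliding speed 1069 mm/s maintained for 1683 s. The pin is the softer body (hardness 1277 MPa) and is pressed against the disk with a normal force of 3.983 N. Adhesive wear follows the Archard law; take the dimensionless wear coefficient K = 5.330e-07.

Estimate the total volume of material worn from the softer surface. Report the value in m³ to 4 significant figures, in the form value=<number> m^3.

All arithmetic runs at full float precision — printed values are rounded — rounded once at the end, at 4 significant figures.
Sliding speed v = 1069 mm/s = 1.069 m/s. Path length L = v·t = 1.069 m/s × 1683 s = 1799 m.
Hardness H = 1277 MPa = 1.277e+09 Pa.
In SI base units, W = 3.983 N, H = 1.277e+09 Pa, K = 5.330e-07.
Archard relation: V = K·W·L/H = 5.330e-07 · 3.983 · 1799 / 1.277e+09 = 2.991e-12 m³.

value=2.991e-12 m^3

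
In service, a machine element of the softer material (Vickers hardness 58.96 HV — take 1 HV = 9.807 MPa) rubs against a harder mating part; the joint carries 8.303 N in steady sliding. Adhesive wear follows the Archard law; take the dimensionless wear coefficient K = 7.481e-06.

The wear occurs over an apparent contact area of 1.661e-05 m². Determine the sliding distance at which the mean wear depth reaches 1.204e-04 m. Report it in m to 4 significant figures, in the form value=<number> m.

All working math runs at exact precision — the intermediates are shown rounded — one last rounding to four significant figures.
Hardness H = 58.96 HV × 9.807 MPa/HV = 578.2 MPa = 5.782e+08 Pa.
In SI base units, W = 8.303 N, H = 5.782e+08 Pa, K = 7.481e-06.
Allowed volume V_lim = h_lim·A = 1.204e-04 · 1.661e-05 = 2.000e-09 m³.
So the life L = V_lim·H/(K·W) = 2.000e-09 · 5.782e+08 / (7.481e-06 · 8.303) = 1.862e+04 m.

value=1.862e+04 m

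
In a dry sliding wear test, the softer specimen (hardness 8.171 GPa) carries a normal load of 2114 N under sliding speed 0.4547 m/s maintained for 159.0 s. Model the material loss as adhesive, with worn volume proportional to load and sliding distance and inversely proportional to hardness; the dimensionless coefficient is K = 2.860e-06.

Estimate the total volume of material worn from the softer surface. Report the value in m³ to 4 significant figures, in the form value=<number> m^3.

value=5.350e-11 m^3

All arithmetic keeps exact precision; displayed values are rounded. Rounded once at the end to 4 significant digits.
Convert: Distance covered L = v·t = 0.4547 m/s × 159.0 s = 72.30 m.
Convert: Hardness H = 8.171 GPa = 8.171e+09 Pa.
Expressed in SI base units: W = 2114 N, H = 8.171e+09 Pa, K = 2.860e-06.
Volume removed: V = K·W·L/H = 2.860e-06 · 2114 · 72.30 / 8.171e+09 = 5.350e-11 m³.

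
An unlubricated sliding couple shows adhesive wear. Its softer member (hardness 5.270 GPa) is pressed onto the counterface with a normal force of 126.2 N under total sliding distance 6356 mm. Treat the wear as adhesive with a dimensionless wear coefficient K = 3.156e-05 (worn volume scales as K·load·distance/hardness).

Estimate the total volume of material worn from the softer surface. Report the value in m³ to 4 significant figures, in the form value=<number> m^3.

value=4.804e-12 m^3

The intermediates appear rounded — all working math maintains exact precision, and one last rounding to four significant digits.
Total distance L = 6356 mm = 6.356 m.
Hardness H = 5.270 GPa = 5.270e+09 Pa.
Collected in SI base units: W = 126.2 N, H = 5.270e+09 Pa, K = 3.156e-05.
The Archard volume V = K·W·L/H = 3.156e-05 · 126.2 · 6.356 / 5.270e+09 = 4.804e-12 m³.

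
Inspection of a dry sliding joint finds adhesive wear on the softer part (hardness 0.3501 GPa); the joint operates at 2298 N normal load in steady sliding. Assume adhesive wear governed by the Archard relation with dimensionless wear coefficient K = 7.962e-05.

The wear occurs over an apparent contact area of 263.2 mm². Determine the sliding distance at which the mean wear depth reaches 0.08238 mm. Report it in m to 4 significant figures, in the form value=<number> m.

value=41.49 m

All arithmetic maintains full float precision, and printed values are rounded; a lone final rounding: 4 significant digits.
Hardness H = 0.3501 GPa = 3.501e+08 Pa.
Contact area A = 263.2 mm² = 2.632e-04 m².
Depth limit h_lim = 0.08238 mm = 8.238e-05 m.
In SI base units: W = 2298 N, H = 3.501e+08 Pa, K = 7.962e-05.
Allowed volume V_lim = h_lim·A = 8.238e-05 · 2.632e-04 = 2.168e-08 m³.
Thus life L = V_lim·H/(K·W) = 2.168e-08 · 3.501e+08 / (7.962e-05 · 2298) = 41.49 m.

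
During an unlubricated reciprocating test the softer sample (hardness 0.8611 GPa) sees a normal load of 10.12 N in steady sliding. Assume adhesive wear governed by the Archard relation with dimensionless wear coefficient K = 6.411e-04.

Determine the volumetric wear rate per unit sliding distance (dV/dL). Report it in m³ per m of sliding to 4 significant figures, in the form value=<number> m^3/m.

value=7.534e-12 m^3/m

Each operation keeps full float precision — shown intermediates are rounded, and a lone final rounding to four significant digits.
Convert: Hardness H = 0.8611 GPa = 8.611e+08 Pa.
SI base units throughout: W = 10.12 N, H = 8.611e+08 Pa, K = 6.411e-04.
The wear rate dV/dL = K·W/H (independent of L): 6.411e-04 · 10.12 / 8.611e+08 = 7.534e-12 m³/m.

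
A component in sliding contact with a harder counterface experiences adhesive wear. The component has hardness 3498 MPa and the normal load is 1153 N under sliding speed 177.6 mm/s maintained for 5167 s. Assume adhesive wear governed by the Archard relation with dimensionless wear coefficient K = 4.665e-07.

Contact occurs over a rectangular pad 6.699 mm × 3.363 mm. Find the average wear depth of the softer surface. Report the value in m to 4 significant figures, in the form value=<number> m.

value=6.263e-06 m

The computation maintains exact precision. Intermediate values are shown rounded. Rounded once at the end: 4 significant figures.
Sliding speed v = 177.6 mm/s = 0.1776 m/s. Path length L = v·t = 0.1776 m/s × 5167 s = 917.7 m.
Hardness H = 3498 MPa = 3.498e+09 Pa.
Pad sides 6.699 mm × 3.363 mm = 0.006699 m × 0.003363 m. Contact area A = 0.006699 m × 0.003363 m = 2.253e-05 m².
Working in SI base units: W = 1153 N, H = 3.498e+09 Pa, K = 4.665e-07.
The Archard volume V = K·W·L/H = 4.665e-07 · 1153 · 917.7 / 3.498e+09 = 1.411e-10 m³.
Mean wear depth h = V/A = 1.411e-10 / 2.253e-05 = 6.263e-06 m.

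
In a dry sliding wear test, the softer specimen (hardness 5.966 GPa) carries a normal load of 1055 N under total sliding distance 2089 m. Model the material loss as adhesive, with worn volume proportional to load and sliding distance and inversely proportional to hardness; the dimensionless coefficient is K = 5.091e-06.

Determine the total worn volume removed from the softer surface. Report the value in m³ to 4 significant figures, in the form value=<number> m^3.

value=1.881e-09 m^3

Quoted intermediates are rounded, and every step runs at full float precision. Rounded just once: four significant figures.
Convert: Hardness H = 5.966 GPa = 5.966e+09 Pa.
As SI base values: W = 1055 N, H = 5.966e+09 Pa, K = 5.091e-06.
Archard volume V = K·W·L/H = 5.091e-06 · 1055 · 2089 / 5.966e+09 = 1.881e-09 m³.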